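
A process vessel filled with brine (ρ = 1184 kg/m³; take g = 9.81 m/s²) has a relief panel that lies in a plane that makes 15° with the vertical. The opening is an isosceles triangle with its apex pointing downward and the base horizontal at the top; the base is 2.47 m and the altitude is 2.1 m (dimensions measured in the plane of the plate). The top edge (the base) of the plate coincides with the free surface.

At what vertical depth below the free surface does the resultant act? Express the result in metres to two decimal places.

h_p = 1.01 m

γ = ρg = 1184 × 9.81 / 1000 = 11.61504 kN/m³.
The plate makes 15° with the vertical, i.e. θ = 90° − 15° = 75° to the horizontal. Measuring y along the incline from the free-surface line, vertical depth h = y·sinθ with sinθ = 0.965926.
With the apex down, the centroid sits h/3 = 2.1/3 = 0.7 m below the base (the top edge), so y_c = 0.7 m and h_c = 0.7 × 0.965926 = 0.676148 m.
A = ½ × 2.47 × 2.1 = 2.5935 m².
Resultant F = γ·h_c·A = 11.61504 × 0.676148 × 2.5935 = 20.368 kN.
I_c = b·h³/36 = 2.47 × 2.1³/36 = 0.635408 m⁴.
Centre of pressure: y_p = y_c + I_c/(y_c·A) = 0.7 + 0.635408/(0.7 × 2.5935) = 0.7 + 0.35 = 1.05 m along the plane.
Vertically, h_p = y_p·sinθ = 1.05 × 0.965926 = 1.01422 m.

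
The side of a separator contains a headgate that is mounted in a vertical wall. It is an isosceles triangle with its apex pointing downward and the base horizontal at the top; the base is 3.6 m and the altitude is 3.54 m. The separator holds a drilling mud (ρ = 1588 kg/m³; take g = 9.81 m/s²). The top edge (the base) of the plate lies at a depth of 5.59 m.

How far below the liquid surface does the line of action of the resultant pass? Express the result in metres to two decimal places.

γ = ρg = 1588 × 9.81 / 1000 = 15.57828 kN/m³.
With the apex down, the centroid sits h/3 = 3.54/3 = 1.18 m below the base (the top edge), so the centroid depth is h_c = 5.59 + 1.18 = 6.77 m.
A = ½ × 3.6 × 3.54 = 6.372 m².
Resultant F = γ·h_c·A = 15.57828 × 6.77 × 6.372 = 672.023 kN.
I_c = b·h³/36 = 3.6 × 3.54³/36 = 4.43619 m⁴.
Centre of pressure: y_p = y_c + I_c/(y_c·A) = 6.77 + 4.43619/(6.77 × 6.372) = 6.77 + 0.102836 = 6.87284 m along the plane.

h_p = 6.87 m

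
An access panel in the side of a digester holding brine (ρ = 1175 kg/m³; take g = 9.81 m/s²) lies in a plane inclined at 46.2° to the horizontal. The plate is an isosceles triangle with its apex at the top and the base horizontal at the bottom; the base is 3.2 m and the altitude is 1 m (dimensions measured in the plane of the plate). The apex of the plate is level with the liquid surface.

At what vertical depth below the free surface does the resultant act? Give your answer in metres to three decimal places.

γ = ρg = 1175 × 9.81 / 1000 = 11.52675 kN/m³.
Let θ = 46.2° be the plate's angle to the horizontal; measure y along the incline from where the plane meets the free surface. Vertical depth h = y·sinθ with sinθ = 0.721760.
With the apex up, the centroid sits 2h/3 = 2 × 1/3 = 0.666667 m below the apex, so y_c = 0.666667 m and h_c = 0.666667 × 0.721760 = 0.481174 m.
A = ½ × 3.2 × 1 = 1.6 m².
Resultant F = γ·h_c·A = 11.52675 × 0.481174 × 1.6 = 8.8742 kN.
I_c = b·h³/36 = 3.2 × 1³/36 = 0.0888889 m⁴.
Centre of pressure: y_p = y_c + I_c/(y_c·A) = 0.666667 + 0.0888889/(0.666667 × 1.6) = 0.666667 + 0.0833333 = 0.75 m along the plane.
Vertically, h_p = y_p·sinθ = 0.75 × 0.721760 = 0.54132 m.

h_p = 0.541 m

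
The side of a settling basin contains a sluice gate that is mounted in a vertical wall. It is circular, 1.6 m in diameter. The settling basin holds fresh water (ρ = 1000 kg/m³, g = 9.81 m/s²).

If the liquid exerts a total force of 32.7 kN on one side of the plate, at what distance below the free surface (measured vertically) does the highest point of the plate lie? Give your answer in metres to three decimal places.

d_top ≈ 0.858 m

γ = ρg = 1000 × 9.81 = 9810 N/m³ = 9.81 kN/m³.
A = π(0.8)² = 2.01062 m².
From F = γ·h_c·A, the centroid depth is h_c = 32.7/(9.81 × 2.01062) = 1.65786 m.
The centroid is at the centre, 0.8 m below the top of the plate, so the highest point sits at h_top = 1.65786 − 0.8 = 0.85786 m below the surface.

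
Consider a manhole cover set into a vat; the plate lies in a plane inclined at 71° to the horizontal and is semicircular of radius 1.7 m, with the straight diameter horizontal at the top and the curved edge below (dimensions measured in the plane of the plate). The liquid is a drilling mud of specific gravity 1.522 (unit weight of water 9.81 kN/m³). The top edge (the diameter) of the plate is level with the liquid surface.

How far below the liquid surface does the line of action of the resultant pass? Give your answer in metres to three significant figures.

γ = 1.522 × 9.81 = 14.93082 kN/m³.
Let θ = 71° be the plate's angle to the horizontal; measure y along the incline from where the plane meets the free surface. Vertical depth h = y·sinθ with sinθ = 0.945519.
The centroid of a semicircle lies 4r/(3π) = 0.721502 m from the diameter, here below the top edge, so y_c = 0.721502 m and h_c = 0.721502 × 0.945519 = 0.682194 m.
A = πr²/2 = π × 1.7²/2 = 4.5396 m².
Resultant F = γ·h_c·A = 14.93082 × 0.682194 × 4.5396 = 46.2391 kN.
I_c = (π/8 − 8/(9π))·r⁴ = 0.109757 × 1.7⁴ = 0.916701 m⁴.
Centre of pressure: y_p = y_c + I_c/(y_c·A) = 0.721502 + 0.916701/(0.721502 × 4.5396) = 0.721502 + 0.27988 = 1.00138 m along the plane.
Vertically, h_p = y_p·sinθ = 1.00138 × 0.945519 = 0.946824 m.

h_p = 0.947 m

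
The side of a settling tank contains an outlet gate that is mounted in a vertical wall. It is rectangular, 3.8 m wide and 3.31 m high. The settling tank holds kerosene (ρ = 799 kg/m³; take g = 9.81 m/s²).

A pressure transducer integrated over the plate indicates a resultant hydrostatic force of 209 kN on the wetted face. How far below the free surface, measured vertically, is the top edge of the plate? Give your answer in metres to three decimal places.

γ = ρg = 799 × 9.81 / 1000 = 7.83819 kN/m³.
A = 3.8 × 3.31 = 12.578 m².
From F = γ·h_c·A, the centroid depth is h_c = 209/(7.83819 × 12.578) = 2.11992 m.
The centroid lies 3.31/2 = 1.655 m below the top edge, so the top edge sits at h_top = 2.11992 − 1.655 = 0.46492 m below the surface.

d_top ≈ 0.465 m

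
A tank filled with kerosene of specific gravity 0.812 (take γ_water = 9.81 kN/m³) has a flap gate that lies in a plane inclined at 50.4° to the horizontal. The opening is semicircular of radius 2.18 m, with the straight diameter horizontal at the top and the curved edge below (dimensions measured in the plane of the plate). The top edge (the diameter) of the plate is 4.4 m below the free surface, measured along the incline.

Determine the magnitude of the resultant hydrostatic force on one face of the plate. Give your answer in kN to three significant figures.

F ≈ 244 kN

γ = 0.812 × 9.81 = 7.96572 kN/m³.
Let θ = 50.4° be the plate's angle to the horizontal; measure y along the incline from where the plane meets the free surface. Vertical depth h = y·sinθ with sinθ = 0.770513.
The centroid of a semicircle lies 4r/(3π) = 0.925221 m from the diameter, here below the top edge, so y_c = 4.4 + 0.925221 = 5.32522 m and h_c = 5.32522 × 0.770513 = 4.10315 m.
A = πr²/2 = π × 2.18²/2 = 7.46505 m².
Resultant F = γ·h_c·A = 7.96572 × 4.10315 × 7.46505 = 243.992 kN.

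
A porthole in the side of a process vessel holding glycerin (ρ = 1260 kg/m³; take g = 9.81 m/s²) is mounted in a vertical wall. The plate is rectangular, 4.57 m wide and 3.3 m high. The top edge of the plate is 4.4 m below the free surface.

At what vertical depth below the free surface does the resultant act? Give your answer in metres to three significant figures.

h_p = 6.20 m

γ = ρg = 1260 × 9.81 / 1000 = 12.3606 kN/m³.
The centroid lies 3.3/2 = 1.65 m below the top edge, so the centroid depth is h_c = 4.4 + 1.65 = 6.05 m.
A = 4.57 × 3.3 = 15.081 m².
Resultant F = γ·h_c·A = 12.3606 × 6.05 × 15.081 = 1127.78 kN.
I_c = b·h³/12 = 4.57 × 3.3³/12 = 13.686 m⁴.
Centre of pressure: y_p = y_c + I_c/(y_c·A) = 6.05 + 13.686/(6.05 × 15.081) = 6.05 + 0.15 = 6.2 m along the plane.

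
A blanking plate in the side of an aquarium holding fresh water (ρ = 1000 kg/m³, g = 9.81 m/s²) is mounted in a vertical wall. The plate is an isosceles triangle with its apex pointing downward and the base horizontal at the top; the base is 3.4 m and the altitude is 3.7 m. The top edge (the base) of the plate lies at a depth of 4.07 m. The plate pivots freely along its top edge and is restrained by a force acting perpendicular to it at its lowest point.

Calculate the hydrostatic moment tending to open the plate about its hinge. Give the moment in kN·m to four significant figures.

γ = ρg = 1000 × 9.81 = 9810 N/m³ = 9.81 kN/m³.
With the apex down, the centroid sits h/3 = 3.7/3 = 1.23333 m below the base (the top edge), so the centroid depth is h_c = 4.07 + 1.23333 = 5.30333 m.
A = ½ × 3.4 × 3.7 = 6.29 m².
Resultant F = γ·h_c·A = 9.81 × 5.30333 × 6.29 = 327.241 kN.
I_c = b·h³/36 = 3.4 × 3.7³/36 = 4.78389 m⁴.
Centre of pressure: y_p = y_c + I_c/(y_c·A) = 5.30333 + 4.78389/(5.30333 × 6.29) = 5.30333 + 0.143411 = 5.44674 m along the plane.
The resultant acts 1.23333 + 0.143411 = 1.37674 m (along the plate) below the hinge at the top edge, so the moment about the hinge is M = F × 1.37674 = 327.241 × 1.37674 = 450.526 kN·m.

M ≈ 450.5 kN·m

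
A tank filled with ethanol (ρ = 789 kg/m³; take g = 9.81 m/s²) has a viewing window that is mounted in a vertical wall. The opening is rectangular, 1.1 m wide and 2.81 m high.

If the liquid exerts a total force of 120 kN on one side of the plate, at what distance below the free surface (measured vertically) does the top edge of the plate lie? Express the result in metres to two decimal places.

γ = ρg = 789 × 9.81 / 1000 = 7.74009 kN/m³.
A = 1.1 × 2.81 = 3.091 m².
From F = γ·h_c·A, the centroid depth is h_c = 120/(7.74009 × 3.091) = 5.01575 m.
The centroid lies 2.81/2 = 1.405 m below the top edge, so the top edge sits at h_top = 5.01575 − 1.405 = 3.61075 m below the surface.

d_top ≈ 3.61 m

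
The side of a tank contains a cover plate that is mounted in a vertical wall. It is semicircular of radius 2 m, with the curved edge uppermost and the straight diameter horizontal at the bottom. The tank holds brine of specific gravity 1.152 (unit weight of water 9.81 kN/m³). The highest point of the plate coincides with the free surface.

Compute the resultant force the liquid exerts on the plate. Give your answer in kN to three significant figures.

γ = 1.152 × 9.81 = 11.30112 kN/m³.
The centroid lies 4r/(3π) = 0.848826 m above the diameter, so r − 4r/(3π) = 2 − 0.848826 = 1.15117 m below the topmost point, so the centroid depth is h_c = 1.15117 m.
A = πr²/2 = π × 2²/2 = 6.28319 m².
Resultant F = γ·h_c·A = 11.30112 × 1.15117 × 6.28319 = 81.7412 kN.

F ≈ 81.7 kN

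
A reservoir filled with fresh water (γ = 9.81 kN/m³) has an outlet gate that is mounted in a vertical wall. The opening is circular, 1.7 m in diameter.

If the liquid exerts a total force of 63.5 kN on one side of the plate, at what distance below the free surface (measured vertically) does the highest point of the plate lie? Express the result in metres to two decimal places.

d_top ≈ 2.00 m

γ = 9.81 kN/m³.
A = π(0.85)² = 2.2698 m².
From F = γ·h_c·A, the centroid depth is h_c = 63.5/(9.81 × 2.2698) = 2.85179 m.
The centroid is at the centre, 0.85 m below the top of the plate, so the highest point sits at h_top = 2.85179 − 0.85 = 2.00179 m below the surface.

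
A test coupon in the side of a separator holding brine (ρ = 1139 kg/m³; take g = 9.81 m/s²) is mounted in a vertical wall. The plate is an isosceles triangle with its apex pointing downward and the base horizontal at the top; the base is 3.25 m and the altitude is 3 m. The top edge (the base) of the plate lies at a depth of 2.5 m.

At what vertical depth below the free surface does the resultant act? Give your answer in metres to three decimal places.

h_p = 3.643 m

γ = ρg = 1139 × 9.81 / 1000 = 11.17359 kN/m³.
With the apex down, the centroid sits h/3 = 3/3 = 1 m below the base (the top edge), so the centroid depth is h_c = 2.5 + 1 = 3.5 m.
A = ½ × 3.25 × 3 = 4.875 m².
Resultant F = γ·h_c·A = 11.17359 × 3.5 × 4.875 = 190.649 kN.
I_c = b·h³/36 = 3.25 × 3³/36 = 2.4375 m⁴.
Centre of pressure: y_p = y_c + I_c/(y_c·A) = 3.5 + 2.4375/(3.5 × 4.875) = 3.5 + 0.142857 = 3.64286 m along the plane.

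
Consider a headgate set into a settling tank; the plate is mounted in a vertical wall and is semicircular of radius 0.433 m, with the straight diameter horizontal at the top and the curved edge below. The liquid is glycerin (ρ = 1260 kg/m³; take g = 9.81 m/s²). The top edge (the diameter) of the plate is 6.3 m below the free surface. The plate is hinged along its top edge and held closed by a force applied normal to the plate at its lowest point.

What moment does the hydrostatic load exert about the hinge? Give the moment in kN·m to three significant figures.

γ = ρg = 1260 × 9.81 / 1000 = 12.3606 kN/m³.
The centroid of a semicircle lies 4r/(3π) = 0.183771 m from the diameter, here below the top edge, so the centroid depth is h_c = 6.3 + 0.183771 = 6.48377 m.
A = πr²/2 = π × 0.433²/2 = 0.294507 m².
Resultant F = γ·h_c·A = 12.3606 × 6.48377 × 0.294507 = 23.6028 kN.
I_c = (π/8 − 8/(9π))·r⁴ = 0.109757 × 0.433⁴ = 0.00385819 m⁴.
Centre of pressure: y_p = y_c + I_c/(y_c·A) = 6.48377 + 0.00385819/(6.48377 × 0.294507) = 6.48377 + 0.00202051 = 6.48579 m along the plane.
The resultant acts 0.183771 + 0.00202051 = 0.185792 m (along the plate) below the hinge at the top edge, so the moment about the hinge is M = F × 0.185792 = 23.6028 × 0.185792 = 4.38521 kN·m.

M ≈ 4.39 kN·m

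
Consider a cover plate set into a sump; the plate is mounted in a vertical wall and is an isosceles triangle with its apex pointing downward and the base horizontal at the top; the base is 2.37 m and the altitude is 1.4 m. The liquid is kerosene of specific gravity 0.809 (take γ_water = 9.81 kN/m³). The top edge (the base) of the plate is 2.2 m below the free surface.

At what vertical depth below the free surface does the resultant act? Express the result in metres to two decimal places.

γ = 0.809 × 9.81 = 7.93629 kN/m³.
With the apex down, the centroid sits h/3 = 1.4/3 = 0.466667 m below the base (the top edge), so the centroid depth is h_c = 2.2 + 0.466667 = 2.66667 m.
A = ½ × 2.37 × 1.4 = 1.659 m².
Resultant F = γ·h_c·A = 7.93629 × 2.66667 × 1.659 = 35.1102 kN.
I_c = b·h³/36 = 2.37 × 1.4³/36 = 0.180647 m⁴.
Centre of pressure: y_p = y_c + I_c/(y_c·A) = 2.66667 + 0.180647/(2.66667 × 1.659) = 2.66667 + 0.0408334 = 2.7075 m along the plane.

h_p = 2.71 m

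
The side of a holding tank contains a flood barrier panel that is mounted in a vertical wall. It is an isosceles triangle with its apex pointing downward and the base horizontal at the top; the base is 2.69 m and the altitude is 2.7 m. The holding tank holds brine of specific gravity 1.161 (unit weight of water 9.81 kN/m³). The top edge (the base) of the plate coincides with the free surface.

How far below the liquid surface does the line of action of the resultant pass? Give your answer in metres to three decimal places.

γ = 1.161 × 9.81 = 11.38941 kN/m³.
With the apex down, the centroid sits h/3 = 2.7/3 = 0.9 m below the base (the top edge), so the centroid depth is h_c = 0.9 m.
A = ½ × 2.69 × 2.7 = 3.6315 m².
Resultant F = γ·h_c·A = 11.38941 × 0.9 × 3.6315 = 37.2246 kN.
I_c = b·h³/36 = 2.69 × 2.7³/36 = 1.47076 m⁴.
Centre of pressure: y_p = y_c + I_c/(y_c·A) = 0.9 + 1.47076/(0.9 × 3.6315) = 0.9 + 0.450001 = 1.35 m along the plane.

h_p = 1.350 m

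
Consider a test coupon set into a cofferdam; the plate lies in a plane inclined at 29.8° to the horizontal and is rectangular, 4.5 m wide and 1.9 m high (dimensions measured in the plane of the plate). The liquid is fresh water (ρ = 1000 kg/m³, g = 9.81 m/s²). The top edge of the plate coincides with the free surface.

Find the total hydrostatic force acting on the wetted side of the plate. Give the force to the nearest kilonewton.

F ≈ 40 kN

γ = ρg = 1000 × 9.81 = 9810 N/m³ = 9.81 kN/m³.
Let θ = 29.8° be the plate's angle to the horizontal; measure y along the incline from where the plane meets the free surface. Vertical depth h = y·sinθ with sinθ = 0.496974.
The centroid lies 1.9/2 = 0.95 m below the top edge, so y_c = 0.95 m and h_c = 0.95 × 0.496974 = 0.472125 m.
A = 4.5 × 1.9 = 8.55 m².
Resultant F = γ·h_c·A = 9.81 × 0.472125 × 8.55 = 39.5997 kN.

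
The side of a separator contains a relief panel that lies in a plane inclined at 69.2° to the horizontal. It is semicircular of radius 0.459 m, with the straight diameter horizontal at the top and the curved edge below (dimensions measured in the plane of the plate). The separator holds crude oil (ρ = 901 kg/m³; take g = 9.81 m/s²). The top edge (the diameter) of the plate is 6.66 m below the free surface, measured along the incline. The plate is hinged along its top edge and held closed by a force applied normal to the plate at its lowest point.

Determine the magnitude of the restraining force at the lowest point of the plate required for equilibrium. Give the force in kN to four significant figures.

P ≈ 8.043 kN

γ = ρg = 901 × 9.81 / 1000 = 8.83881 kN/m³.
Let θ = 69.2° be the plate's angle to the horizontal; measure y along the incline from where the plane meets the free surface. Vertical depth h = y·sinθ with sinθ = 0.934826.
The centroid of a semicircle lies 4r/(3π) = 0.194806 m from the diameter, here below the top edge, so y_c = 6.66 + 0.194806 = 6.85481 m and h_c = 6.85481 × 0.934826 = 6.40805 m.
A = πr²/2 = π × 0.459²/2 = 0.330937 m².
Resultant F = γ·h_c·A = 8.83881 × 6.40805 × 0.330937 = 18.7441 kN.
I_c = (π/8 − 8/(9π))·r⁴ = 0.109757 × 0.459⁴ = 0.00487173 m⁴.
Centre of pressure: y_p = y_c + I_c/(y_c·A) = 6.85481 + 0.00487173/(6.85481 × 0.330937) = 6.85481 + 0.00214755 = 6.85696 m along the plane.
The resultant acts 0.194806 + 0.00214755 = 0.196954 m (along the plate) below the hinge at the top edge, so the moment about the hinge is M = F × 0.196954 = 18.7441 × 0.196954 = 3.69173 kN·m.
A normal force at the bottom, 0.459 m from the hinge, must supply this moment: P = 3.69173/0.459 = 8.04298 kN.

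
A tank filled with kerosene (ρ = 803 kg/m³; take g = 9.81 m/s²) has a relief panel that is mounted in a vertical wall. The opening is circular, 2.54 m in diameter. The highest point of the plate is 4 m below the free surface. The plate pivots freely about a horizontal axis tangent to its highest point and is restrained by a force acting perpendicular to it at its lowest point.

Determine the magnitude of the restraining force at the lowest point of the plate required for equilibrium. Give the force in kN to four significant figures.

γ = ρg = 803 × 9.81 / 1000 = 7.87743 kN/m³.
The centroid is at the centre, 1.27 m below the top of the plate, so the centroid depth is h_c = 4 + 1.27 = 5.27 m.
A = π(1.27)² = 5.06707 m².
Resultant F = γ·h_c·A = 7.87743 × 5.27 × 5.06707 = 210.355 kN.
I_c = πr⁴/4 = π × 1.27⁴/4 = 2.04317 m⁴.
Centre of pressure: y_p = y_c + I_c/(y_c·A) = 5.27 + 2.04317/(5.27 × 5.06707) = 5.27 + 0.0765133 = 5.34651 m along the plane.
The resultant acts 1.27 + 0.0765133 = 1.34651 m (along the plate) below the hinge at the top edge, so the moment about the hinge is M = F × 1.34651 = 210.355 × 1.34651 = 283.245 kN·m.
A normal force at the bottom, 2.54 m from the hinge, must supply this moment: P = 283.245/2.54 = 111.514 kN.

P ≈ 111.5 kN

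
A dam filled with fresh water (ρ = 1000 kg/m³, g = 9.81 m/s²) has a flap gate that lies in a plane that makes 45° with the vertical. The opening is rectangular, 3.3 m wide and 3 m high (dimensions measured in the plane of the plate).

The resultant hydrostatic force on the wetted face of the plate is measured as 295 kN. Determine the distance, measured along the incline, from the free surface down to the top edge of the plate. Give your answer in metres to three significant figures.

γ = ρg = 1000 × 9.81 = 9810 N/m³ = 9.81 kN/m³.
A = 3.3 × 3 = 9.9 m².
From F = γ·h_c·A, the centroid depth is h_c = 295/(9.81 × 9.9) = 3.03751 m.
The plate makes 45° with the vertical, i.e. θ = 90° − 45° = 45° to the horizontal. Measuring y along the incline from the free-surface line, vertical depth h = y·sinθ with sinθ = 0.707107.
Along the incline, y_c = h_c/sinθ = 3.03751/0.707107 = 4.29569 m.
The centroid lies 3/2 = 1.5 m below the top edge, so the top edge sits at y_top = 4.29569 − 1.5 = 2.79569 m along the incline.

y_top ≈ 2.80 m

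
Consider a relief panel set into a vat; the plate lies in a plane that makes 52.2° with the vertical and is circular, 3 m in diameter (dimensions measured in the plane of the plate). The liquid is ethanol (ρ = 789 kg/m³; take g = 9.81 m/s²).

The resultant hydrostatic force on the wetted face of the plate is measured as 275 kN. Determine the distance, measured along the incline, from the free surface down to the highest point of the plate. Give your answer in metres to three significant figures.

y_top ≈ 6.70 m

γ = ρg = 789 × 9.81 / 1000 = 7.74009 kN/m³.
A = π(1.5)² = 7.06858 m².
From F = γ·h_c·A, the centroid depth is h_c = 275/(7.74009 × 7.06858) = 5.02637 m.
The plate makes 52.2° with the vertical, i.e. θ = 90° − 52.2° = 37.8° to the horizontal. Measuring y along the incline from the free-surface line, vertical depth h = y·sinθ with sinθ = 0.612907.
Along the incline, y_c = h_c/sinθ = 5.02637/0.612907 = 8.20087 m.
The centroid is at the centre, 1.5 m below the top of the plate, so the highest point sits at y_top = 8.20087 − 1.5 = 6.70087 m along the incline.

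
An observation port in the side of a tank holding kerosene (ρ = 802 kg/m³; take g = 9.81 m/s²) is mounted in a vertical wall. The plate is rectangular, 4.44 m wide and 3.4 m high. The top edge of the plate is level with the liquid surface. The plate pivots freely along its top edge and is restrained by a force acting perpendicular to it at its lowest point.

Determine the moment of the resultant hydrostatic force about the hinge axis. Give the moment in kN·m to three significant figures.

M ≈ 458 kN·m

γ = ρg = 802 × 9.81 / 1000 = 7.86762 kN/m³.
The centroid lies 3.4/2 = 1.7 m below the top edge, so the centroid depth is h_c = 1.7 m.
A = 4.44 × 3.4 = 15.096 m².
Resultant F = γ·h_c·A = 7.86762 × 1.7 × 15.096 = 201.908 kN.
I_c = b·h³/12 = 4.44 × 3.4³/12 = 14.5425 m⁴.
Centre of pressure: y_p = y_c + I_c/(y_c·A) = 1.7 + 14.5425/(1.7 × 15.096) = 1.7 + 0.566667 = 2.26667 m along the plane.
The resultant acts 1.7 + 0.566667 = 2.26667 m (along the plate) below the hinge at the top edge, so the moment about the hinge is M = F × 2.26667 = 201.908 × 2.26667 = 457.659 kN·m.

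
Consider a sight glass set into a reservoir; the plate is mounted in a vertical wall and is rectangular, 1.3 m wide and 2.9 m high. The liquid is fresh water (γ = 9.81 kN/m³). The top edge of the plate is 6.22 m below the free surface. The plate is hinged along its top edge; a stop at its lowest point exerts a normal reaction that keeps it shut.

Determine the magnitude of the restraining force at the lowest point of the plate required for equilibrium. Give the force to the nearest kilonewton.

P ≈ 151 kN

γ = 9.81 kN/m³.
The centroid lies 2.9/2 = 1.45 m below the top edge, so the centroid depth is h_c = 6.22 + 1.45 = 7.67 m.
A = 1.3 × 2.9 = 3.77 m².
Resultant F = γ·h_c·A = 9.81 × 7.67 × 3.77 = 283.665 kN.
I_c = b·h³/12 = 1.3 × 2.9³/12 = 2.64214 m⁴.
Centre of pressure: y_p = y_c + I_c/(y_c·A) = 7.67 + 2.64214/(7.67 × 3.77) = 7.67 + 0.0913733 = 7.76137 m along the plane.
The resultant acts 1.45 + 0.0913733 = 1.54137 m (along the plate) below the hinge at the top edge, so the moment about the hinge is M = F × 1.54137 = 283.665 × 1.54137 = 437.233 kN·m.
A normal force at the bottom, 2.9 m from the hinge, must supply this moment: P = 437.233/2.9 = 150.77 kN.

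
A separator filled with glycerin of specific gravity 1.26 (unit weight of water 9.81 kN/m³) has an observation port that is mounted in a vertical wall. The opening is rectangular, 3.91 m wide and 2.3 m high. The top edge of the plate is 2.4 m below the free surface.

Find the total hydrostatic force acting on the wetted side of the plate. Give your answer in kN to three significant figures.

F ≈ 395 kN

γ = 1.26 × 9.81 = 12.3606 kN/m³.
The centroid lies 2.3/2 = 1.15 m below the top edge, so the centroid depth is h_c = 2.4 + 1.15 = 3.55 m.
A = 3.91 × 2.3 = 8.993 m².
Resultant F = γ·h_c·A = 12.3606 × 3.55 × 8.993 = 394.614 kN.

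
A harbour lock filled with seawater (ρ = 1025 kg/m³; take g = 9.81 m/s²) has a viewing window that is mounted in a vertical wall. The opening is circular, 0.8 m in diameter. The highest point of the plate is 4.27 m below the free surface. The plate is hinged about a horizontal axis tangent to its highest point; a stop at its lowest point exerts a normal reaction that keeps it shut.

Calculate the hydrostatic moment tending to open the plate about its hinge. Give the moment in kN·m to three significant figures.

γ = ρg = 1025 × 9.81 / 1000 = 10.05525 kN/m³.
The centroid is at the centre, 0.4 m below the top of the plate, so the centroid depth is h_c = 4.27 + 0.4 = 4.67 m.
A = π(0.4)² = 0.502655 m².
Resultant F = γ·h_c·A = 10.05525 × 4.67 × 0.502655 = 23.6037 kN.
I_c = πr⁴/4 = π × 0.4⁴/4 = 0.0201062 m⁴.
Centre of pressure: y_p = y_c + I_c/(y_c·A) = 4.67 + 0.0201062/(4.67 × 0.502655) = 4.67 + 0.00856531 = 4.67857 m along the plane.
The resultant acts 0.4 + 0.00856531 = 0.408565 m (along the plate) below the hinge at the top edge, so the moment about the hinge is M = F × 0.408565 = 23.6037 × 0.408565 = 9.64365 kN·m.

M ≈ 9.64 kN·m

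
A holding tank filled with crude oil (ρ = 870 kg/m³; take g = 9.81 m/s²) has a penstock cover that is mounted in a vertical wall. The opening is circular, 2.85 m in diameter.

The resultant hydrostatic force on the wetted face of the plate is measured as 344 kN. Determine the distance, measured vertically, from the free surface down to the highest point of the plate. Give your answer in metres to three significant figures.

d_top ≈ 4.89 m

γ = ρg = 870 × 9.81 / 1000 = 8.5347 kN/m³.
A = π(1.425)² = 6.3794 m².
From F = γ·h_c·A, the centroid depth is h_c = 344/(8.5347 × 6.3794) = 6.31816 m.
The centroid is at the centre, 1.425 m below the top of the plate, so the highest point sits at h_top = 6.31816 − 1.425 = 4.89316 m below the surface.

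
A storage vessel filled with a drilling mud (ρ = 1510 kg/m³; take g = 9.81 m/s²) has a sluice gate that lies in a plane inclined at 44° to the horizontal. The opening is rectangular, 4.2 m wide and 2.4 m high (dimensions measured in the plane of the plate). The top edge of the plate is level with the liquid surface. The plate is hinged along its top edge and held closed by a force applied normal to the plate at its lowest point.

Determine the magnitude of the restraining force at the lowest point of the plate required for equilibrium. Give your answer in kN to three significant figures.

P ≈ 83.0 kN

γ = ρg = 1510 × 9.81 / 1000 = 14.8131 kN/m³.
Let θ = 44° be the plate's angle to the horizontal; measure y along the incline from where the plane meets the free surface. Vertical depth h = y·sinθ with sinθ = 0.694658.
The centroid lies 2.4/2 = 1.2 m below the top edge, so y_c = 1.2 m and h_c = 1.2 × 0.694658 = 0.83359 m.
A = 4.2 × 2.4 = 10.08 m².
Resultant F = γ·h_c·A = 14.8131 × 0.83359 × 10.08 = 124.468 kN.
I_c = b·h³/12 = 4.2 × 2.4³/12 = 4.8384 m⁴.
Centre of pressure: y_p = y_c + I_c/(y_c·A) = 1.2 + 4.8384/(1.2 × 10.08) = 1.2 + 0.4 = 1.6 m along the plane.
The resultant acts 1.2 + 0.4 = 1.6 m (along the plate) below the hinge at the top edge, so the moment about the hinge is M = F × 1.6 = 124.468 × 1.6 = 199.149 kN·m.
A normal force at the bottom, 2.4 m from the hinge, must supply this moment: P = 199.149/2.4 = 82.9788 kN.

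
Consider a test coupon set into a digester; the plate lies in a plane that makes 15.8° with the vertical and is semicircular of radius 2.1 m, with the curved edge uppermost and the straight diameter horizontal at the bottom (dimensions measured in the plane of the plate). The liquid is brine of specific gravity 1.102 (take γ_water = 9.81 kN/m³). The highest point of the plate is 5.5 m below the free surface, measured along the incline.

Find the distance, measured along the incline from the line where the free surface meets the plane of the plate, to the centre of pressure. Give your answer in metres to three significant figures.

y_p = 6.75 m

γ = 1.102 × 9.81 = 10.81062 kN/m³.
The plate makes 15.8° with the vertical, i.e. θ = 90° − 15.8° = 74.2° to the horizontal. Measuring y along the incline from the free-surface line, vertical depth h = y·sinθ with sinθ = 0.962218.
The centroid lies 4r/(3π) = 0.891268 m above the diameter, so r − 4r/(3π) = 2.1 − 0.891268 = 1.20873 m below the topmost point, so y_c = 5.5 + 1.20873 = 6.70873 m and h_c = 6.70873 × 0.962218 = 6.45526 m.
A = πr²/2 = π × 2.1²/2 = 6.92721 m².
Resultant F = γ·h_c·A = 10.81062 × 6.45526 × 6.92721 = 483.418 kN.
I_c = (π/8 − 8/(9π))·r⁴ = 0.109757 × 2.1⁴ = 2.13457 m⁴.
Centre of pressure: y_p = y_c + I_c/(y_c·A) = 6.70873 + 2.13457/(6.70873 × 6.92721) = 6.70873 + 0.0459316 = 6.75466 m along the plane.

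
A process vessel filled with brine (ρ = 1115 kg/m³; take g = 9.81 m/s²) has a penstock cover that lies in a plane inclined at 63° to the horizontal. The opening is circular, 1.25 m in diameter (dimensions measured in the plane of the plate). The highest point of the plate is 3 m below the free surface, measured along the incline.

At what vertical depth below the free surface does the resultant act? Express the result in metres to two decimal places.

γ = ρg = 1115 × 9.81 / 1000 = 10.93815 kN/m³.
Let θ = 63° be the plate's angle to the horizontal; measure y along the incline from where the plane meets the free surface. Vertical depth h = y·sinθ with sinθ = 0.891007.
The centroid is at the centre, 0.625 m below the top of the plate, so y_c = 3 + 0.625 = 3.625 m and h_c = 3.625 × 0.891007 = 3.2299 m.
A = π(0.625)² = 1.22718 m².
Resultant F = γ·h_c·A = 10.93815 × 3.2299 × 1.22718 = 43.3552 kN.
I_c = πr⁴/4 = π × 0.625⁴/4 = 0.119842 m⁴.
Centre of pressure: y_p = y_c + I_c/(y_c·A) = 3.625 + 0.119842/(3.625 × 1.22718) = 3.625 + 0.0269397 = 3.65194 m along the plane.
Vertically, h_p = y_p·sinθ = 3.65194 × 0.891007 = 3.2539 m.

h_p = 3.25 m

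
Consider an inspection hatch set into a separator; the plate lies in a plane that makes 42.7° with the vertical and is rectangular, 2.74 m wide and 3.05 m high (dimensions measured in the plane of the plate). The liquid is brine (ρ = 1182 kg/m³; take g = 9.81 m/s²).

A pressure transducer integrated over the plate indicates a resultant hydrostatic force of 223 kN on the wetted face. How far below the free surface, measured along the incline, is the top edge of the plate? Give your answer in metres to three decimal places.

γ = ρg = 1182 × 9.81 / 1000 = 11.59542 kN/m³.
A = 2.74 × 3.05 = 8.357 m².
From F = γ·h_c·A, the centroid depth is h_c = 223/(11.59542 × 8.357) = 2.30127 m.
The plate makes 42.7° with the vertical, i.e. θ = 90° − 42.7° = 47.3° to the horizontal. Measuring y along the incline from the free-surface line, vertical depth h = y·sinθ with sinθ = 0.734915.
Along the incline, y_c = h_c/sinθ = 2.30127/0.734915 = 3.13134 m.
The centroid lies 3.05/2 = 1.525 m below the top edge, so the top edge sits at y_top = 3.13134 − 1.525 = 1.60634 m along the incline.

y_top ≈ 1.606 m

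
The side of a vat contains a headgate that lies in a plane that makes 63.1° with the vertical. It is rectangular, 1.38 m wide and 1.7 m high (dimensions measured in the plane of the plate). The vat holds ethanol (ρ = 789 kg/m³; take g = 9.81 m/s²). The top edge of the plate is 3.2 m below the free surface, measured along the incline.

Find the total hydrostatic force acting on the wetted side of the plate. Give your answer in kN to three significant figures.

F ≈ 33.3 kN

γ = ρg = 789 × 9.81 / 1000 = 7.74009 kN/m³.
The plate makes 63.1° with the vertical, i.e. θ = 90° − 63.1° = 26.9° to the horizontal. Measuring y along the incline from the free-surface line, vertical depth h = y·sinθ with sinθ = 0.452435.
The centroid lies 1.7/2 = 0.85 m below the top edge, so y_c = 3.2 + 0.85 = 4.05 m and h_c = 4.05 × 0.452435 = 1.83236 m.
A = 1.38 × 1.7 = 2.346 m².
Resultant F = γ·h_c·A = 7.74009 × 1.83236 × 2.346 = 33.2725 kN.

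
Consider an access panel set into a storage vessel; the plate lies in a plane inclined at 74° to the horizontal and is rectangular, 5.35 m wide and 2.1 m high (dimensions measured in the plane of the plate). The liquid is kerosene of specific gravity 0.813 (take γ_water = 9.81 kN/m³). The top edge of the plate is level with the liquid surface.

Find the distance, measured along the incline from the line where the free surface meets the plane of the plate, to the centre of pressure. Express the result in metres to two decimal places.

γ = 0.813 × 9.81 = 7.97553 kN/m³.
Let θ = 74° be the plate's angle to the horizontal; measure y along the incline from where the plane meets the free surface. Vertical depth h = y·sinθ with sinθ = 0.961262.
The centroid lies 2.1/2 = 1.05 m below the top edge, so y_c = 1.05 m and h_c = 1.05 × 0.961262 = 1.00933 m.
A = 5.35 × 2.1 = 11.235 m².
Resultant F = γ·h_c·A = 7.97553 × 1.00933 × 11.235 = 90.4411 kN.
I_c = b·h³/12 = 5.35 × 2.1³/12 = 4.12886 m⁴.
Centre of pressure: y_p = y_c + I_c/(y_c·A) = 1.05 + 4.12886/(1.05 × 11.235) = 1.05 + 0.35 = 1.4 m along the plane.

y_p = 1.40 m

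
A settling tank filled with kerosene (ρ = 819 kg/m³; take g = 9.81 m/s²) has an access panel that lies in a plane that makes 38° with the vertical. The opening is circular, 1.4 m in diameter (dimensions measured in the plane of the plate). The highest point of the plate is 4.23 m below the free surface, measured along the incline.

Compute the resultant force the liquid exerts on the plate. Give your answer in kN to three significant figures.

γ = ρg = 819 × 9.81 / 1000 = 8.03439 kN/m³.
The plate makes 38° with the vertical, i.e. θ = 90° − 38° = 52° to the horizontal. Measuring y along the incline from the free-surface line, vertical depth h = y·sinθ with sinθ = 0.788011.
The centroid is at the centre, 0.7 m below the top of the plate, so y_c = 4.23 + 0.7 = 4.93 m and h_c = 4.93 × 0.788011 = 3.88489 m.
A = π(0.7)² = 1.53938 m².
Resultant F = γ·h_c·A = 8.03439 × 3.88489 × 1.53938 = 48.0482 kN.

F ≈ 48.0 kN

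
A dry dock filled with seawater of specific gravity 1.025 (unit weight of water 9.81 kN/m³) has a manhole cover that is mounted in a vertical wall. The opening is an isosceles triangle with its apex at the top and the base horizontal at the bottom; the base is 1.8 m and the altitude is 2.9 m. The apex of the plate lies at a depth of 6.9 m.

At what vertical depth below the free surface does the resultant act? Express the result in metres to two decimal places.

h_p = 8.89 m

γ = 1.025 × 9.81 = 10.05525 kN/m³.
With the apex up, the centroid sits 2h/3 = 2 × 2.9/3 = 1.93333 m below the apex, so the centroid depth is h_c = 6.9 + 1.93333 = 8.83333 m.
A = ½ × 1.8 × 2.9 = 2.61 m².
Resultant F = γ·h_c·A = 10.05525 × 8.83333 × 2.61 = 231.824 kN.
I_c = b·h³/36 = 1.8 × 2.9³/36 = 1.21945 m⁴.
Centre of pressure: y_p = y_c + I_c/(y_c·A) = 8.83333 + 1.21945/(8.83333 × 2.61) = 8.83333 + 0.0528931 = 8.88622 m along the plane.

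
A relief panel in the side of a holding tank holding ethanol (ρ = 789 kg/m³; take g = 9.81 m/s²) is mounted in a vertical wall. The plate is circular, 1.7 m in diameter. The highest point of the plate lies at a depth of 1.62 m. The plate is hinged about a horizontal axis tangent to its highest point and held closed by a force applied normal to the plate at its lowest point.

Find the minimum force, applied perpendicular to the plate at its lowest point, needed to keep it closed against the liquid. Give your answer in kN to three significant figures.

P ≈ 23.6 kN

γ = ρg = 789 × 9.81 / 1000 = 7.74009 kN/m³.
The centroid is at the centre, 0.85 m below the top of the plate, so the centroid depth is h_c = 1.62 + 0.85 = 2.47 m.
A = π(0.85)² = 2.2698 m².
Resultant F = γ·h_c·A = 7.74009 × 2.47 × 2.2698 = 43.3941 kN.
I_c = πr⁴/4 = π × 0.85⁴/4 = 0.409983 m⁴.
Centre of pressure: y_p = y_c + I_c/(y_c·A) = 2.47 + 0.409983/(2.47 × 2.2698) = 2.47 + 0.0731276 = 2.54313 m along the plane.
The resultant acts 0.85 + 0.0731276 = 0.923128 m (along the plate) below the hinge at the top edge, so the moment about the hinge is M = F × 0.923128 = 43.3941 × 0.923128 = 40.0583 kN·m.
A normal force at the bottom, 1.7 m from the hinge, must supply this moment: P = 40.0583/1.7 = 23.5637 kN.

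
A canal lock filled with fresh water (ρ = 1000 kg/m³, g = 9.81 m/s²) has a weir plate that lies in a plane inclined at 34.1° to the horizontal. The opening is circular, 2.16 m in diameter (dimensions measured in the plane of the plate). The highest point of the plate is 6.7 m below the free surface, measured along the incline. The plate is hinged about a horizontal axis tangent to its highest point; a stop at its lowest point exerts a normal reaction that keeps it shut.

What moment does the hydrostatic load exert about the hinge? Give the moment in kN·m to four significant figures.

M ≈ 175.2 kN·m

γ = ρg = 1000 × 9.81 = 9810 N/m³ = 9.81 kN/m³.
Let θ = 34.1° be the plate's angle to the horizontal; measure y along the incline from where the plane meets the free surface. Vertical depth h = y·sinθ with sinθ = 0.560639.
The centroid is at the centre, 1.08 m below the top of the plate, so y_c = 6.7 + 1.08 = 7.78 m and h_c = 7.78 × 0.560639 = 4.36177 m.
A = π(1.08)² = 3.66435 m².
Resultant F = γ·h_c·A = 9.81 × 4.36177 × 3.66435 = 156.794 kN.
I_c = πr⁴/4 = π × 1.08⁴/4 = 1.06853 m⁴.
Centre of pressure: y_p = y_c + I_c/(y_c·A) = 7.78 + 1.06853/(7.78 × 3.66435) = 7.78 + 0.0374809 = 7.81748 m along the plane.
The resultant acts 1.08 + 0.0374809 = 1.11748 m (along the plate) below the hinge at the top edge, so the moment about the hinge is M = F × 1.11748 = 156.794 × 1.11748 = 175.214 kN·m.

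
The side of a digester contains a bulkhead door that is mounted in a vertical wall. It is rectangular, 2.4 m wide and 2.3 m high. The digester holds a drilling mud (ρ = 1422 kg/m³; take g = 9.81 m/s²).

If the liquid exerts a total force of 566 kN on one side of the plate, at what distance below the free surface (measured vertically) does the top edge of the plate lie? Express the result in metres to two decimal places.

γ = ρg = 1422 × 9.81 / 1000 = 13.94982 kN/m³.
A = 2.4 × 2.3 = 5.52 m².
From F = γ·h_c·A, the centroid depth is h_c = 566/(13.94982 × 5.52) = 7.35036 m.
The centroid lies 2.3/2 = 1.15 m below the top edge, so the top edge sits at h_top = 7.35036 − 1.15 = 6.20036 m below the surface.

d_top ≈ 6.20 m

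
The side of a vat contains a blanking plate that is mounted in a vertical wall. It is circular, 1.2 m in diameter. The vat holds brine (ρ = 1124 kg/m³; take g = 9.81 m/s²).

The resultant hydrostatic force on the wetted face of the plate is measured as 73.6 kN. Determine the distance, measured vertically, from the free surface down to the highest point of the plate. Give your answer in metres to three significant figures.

γ = ρg = 1124 × 9.81 / 1000 = 11.02644 kN/m³.
A = π(0.6)² = 1.13097 m².
From F = γ·h_c·A, the centroid depth is h_c = 73.6/(11.02644 × 1.13097) = 5.90189 m.
The centroid is at the centre, 0.6 m below the top of the plate, so the highest point sits at h_top = 5.90189 − 0.6 = 5.30189 m below the surface.

d_top ≈ 5.30 m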